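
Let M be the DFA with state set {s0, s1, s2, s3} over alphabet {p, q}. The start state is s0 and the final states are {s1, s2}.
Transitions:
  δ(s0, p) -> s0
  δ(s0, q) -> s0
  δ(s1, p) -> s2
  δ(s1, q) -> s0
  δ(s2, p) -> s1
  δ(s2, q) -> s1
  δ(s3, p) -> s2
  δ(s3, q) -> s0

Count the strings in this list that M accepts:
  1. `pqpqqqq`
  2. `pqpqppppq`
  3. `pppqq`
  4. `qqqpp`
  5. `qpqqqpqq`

0

`pqpqqqq`: rejected
`pqpqppppq`: rejected
`pppqq`: rejected
`qqqpp`: rejected
`qpqqqpqq`: rejected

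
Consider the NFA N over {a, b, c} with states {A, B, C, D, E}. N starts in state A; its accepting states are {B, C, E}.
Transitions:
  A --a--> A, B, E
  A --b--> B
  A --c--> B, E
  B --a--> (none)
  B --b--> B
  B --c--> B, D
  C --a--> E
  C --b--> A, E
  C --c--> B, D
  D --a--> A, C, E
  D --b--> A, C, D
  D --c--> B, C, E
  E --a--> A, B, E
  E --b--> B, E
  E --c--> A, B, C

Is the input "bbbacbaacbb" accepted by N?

rejected

Start: {A}
read b: {B}
read b: {B}
read b: {B}
read a: {}
The reachable set is empty and stays empty for the remaining 7 symbols.
Reachable ∩ accepting = {} — empty.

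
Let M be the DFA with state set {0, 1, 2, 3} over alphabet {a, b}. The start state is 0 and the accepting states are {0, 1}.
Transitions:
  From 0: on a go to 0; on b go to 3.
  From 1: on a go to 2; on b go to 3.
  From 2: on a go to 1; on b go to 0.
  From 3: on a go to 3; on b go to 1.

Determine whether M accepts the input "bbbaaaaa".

0 --b--> 3
3 --b--> 1
1 --b--> 3
3 --a--> 3
3 --a--> 3
3 --a--> 3
3 --a--> 3
3 --a--> 3
End in state 3, which is not an accepting state.

rejected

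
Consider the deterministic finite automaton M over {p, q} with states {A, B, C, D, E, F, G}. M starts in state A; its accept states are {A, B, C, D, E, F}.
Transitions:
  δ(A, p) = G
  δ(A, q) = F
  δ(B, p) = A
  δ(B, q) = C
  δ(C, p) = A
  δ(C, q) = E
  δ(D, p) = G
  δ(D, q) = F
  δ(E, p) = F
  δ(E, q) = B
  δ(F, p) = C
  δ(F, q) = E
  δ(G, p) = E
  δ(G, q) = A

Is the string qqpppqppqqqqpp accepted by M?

rejected

A --q--> F
F --q--> E
E --p--> F
F --p--> C
C --p--> A
A --q--> F
F --p--> C
C --p--> A
A --q--> F
F --q--> E
E --q--> B
B --q--> C
C --p--> A
A --p--> G
End in state G, which is not an accepting state.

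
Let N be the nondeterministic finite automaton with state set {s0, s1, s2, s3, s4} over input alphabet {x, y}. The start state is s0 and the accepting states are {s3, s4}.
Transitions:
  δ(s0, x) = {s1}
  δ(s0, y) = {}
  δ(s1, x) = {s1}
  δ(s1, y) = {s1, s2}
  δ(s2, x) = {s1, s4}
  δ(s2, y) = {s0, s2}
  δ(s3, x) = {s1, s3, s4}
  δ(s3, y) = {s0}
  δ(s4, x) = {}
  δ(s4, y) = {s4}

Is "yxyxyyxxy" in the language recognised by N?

Start: {s0}
read y: {}
The reachable set is empty and stays empty for the remaining 8 symbols.
Reachable ∩ accepting = {} — empty.

rejected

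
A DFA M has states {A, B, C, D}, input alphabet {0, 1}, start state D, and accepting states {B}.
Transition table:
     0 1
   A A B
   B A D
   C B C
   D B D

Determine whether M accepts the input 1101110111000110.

accepted

D --1--> D
D --1--> D
D --0--> B
B --1--> D
D --1--> D
D --1--> D
D --0--> B
B --1--> D
D --1--> D
D --1--> D
D --0--> B
B --0--> A
A --0--> A
A --1--> B
B --1--> D
D --0--> B
End in state B, which is an accepting state.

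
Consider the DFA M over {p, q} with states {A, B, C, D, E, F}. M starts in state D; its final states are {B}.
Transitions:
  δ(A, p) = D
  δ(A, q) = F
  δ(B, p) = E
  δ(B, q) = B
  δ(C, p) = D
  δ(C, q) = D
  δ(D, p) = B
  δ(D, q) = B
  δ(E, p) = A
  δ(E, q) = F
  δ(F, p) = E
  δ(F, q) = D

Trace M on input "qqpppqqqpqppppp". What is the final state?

E

D --q--> B
B --q--> B
B --p--> E
E --p--> A
A --p--> D
D --q--> B
B --q--> B
B --q--> B
B --p--> E
E --q--> F
F --p--> E
E --p--> A
A --p--> D
D --p--> B
B --p--> E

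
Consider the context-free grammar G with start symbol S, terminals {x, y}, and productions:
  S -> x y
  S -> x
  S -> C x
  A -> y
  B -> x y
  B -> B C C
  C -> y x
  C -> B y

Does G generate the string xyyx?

yes

S ⇒ Cx ⇒ Byx ⇒ xyyx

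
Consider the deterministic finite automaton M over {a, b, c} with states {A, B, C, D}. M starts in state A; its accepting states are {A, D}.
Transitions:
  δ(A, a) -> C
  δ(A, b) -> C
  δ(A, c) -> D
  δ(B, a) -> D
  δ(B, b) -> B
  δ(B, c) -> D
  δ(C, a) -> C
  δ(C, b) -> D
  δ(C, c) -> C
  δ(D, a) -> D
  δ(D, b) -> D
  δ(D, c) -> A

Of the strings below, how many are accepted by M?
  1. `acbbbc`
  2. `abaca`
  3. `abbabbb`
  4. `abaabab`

3

`acbbbc`: accepted
`abaca`: rejected
`abbabbb`: accepted
`abaabab`: accepted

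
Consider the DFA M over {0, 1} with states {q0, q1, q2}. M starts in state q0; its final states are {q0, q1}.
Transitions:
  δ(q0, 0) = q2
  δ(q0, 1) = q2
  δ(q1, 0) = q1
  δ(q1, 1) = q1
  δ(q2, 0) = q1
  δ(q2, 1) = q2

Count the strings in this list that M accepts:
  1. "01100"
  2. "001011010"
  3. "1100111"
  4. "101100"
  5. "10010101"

"01100": accepted
"001011010": accepted
"1100111": accepted
"101100": accepted
"10010101": accepted

5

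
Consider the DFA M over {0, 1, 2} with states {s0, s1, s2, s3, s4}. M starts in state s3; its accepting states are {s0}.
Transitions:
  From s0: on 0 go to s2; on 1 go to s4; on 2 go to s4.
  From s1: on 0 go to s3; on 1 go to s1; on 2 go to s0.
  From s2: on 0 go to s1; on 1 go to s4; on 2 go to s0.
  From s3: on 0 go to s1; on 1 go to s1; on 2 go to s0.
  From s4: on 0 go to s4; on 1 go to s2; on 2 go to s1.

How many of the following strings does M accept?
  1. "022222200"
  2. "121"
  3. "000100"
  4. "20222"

"022222200": rejected
"121": rejected
"000100": rejected
"20222": rejected

0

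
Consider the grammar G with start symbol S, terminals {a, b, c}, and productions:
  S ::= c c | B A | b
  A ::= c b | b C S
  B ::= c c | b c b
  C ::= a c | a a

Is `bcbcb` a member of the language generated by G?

S ⇒ BA ⇒ bcbA ⇒ bcbcb

yes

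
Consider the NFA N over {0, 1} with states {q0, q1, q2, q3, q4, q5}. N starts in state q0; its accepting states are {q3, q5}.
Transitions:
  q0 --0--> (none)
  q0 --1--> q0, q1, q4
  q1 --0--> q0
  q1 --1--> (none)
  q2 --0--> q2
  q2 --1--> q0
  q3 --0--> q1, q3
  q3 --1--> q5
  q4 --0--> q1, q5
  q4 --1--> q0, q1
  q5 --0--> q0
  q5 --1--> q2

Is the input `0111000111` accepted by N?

rejected

Start: {q0}
read 0: {}
The reachable set is empty and stays empty for the remaining 9 symbols.
Reachable ∩ accepting = {} — empty.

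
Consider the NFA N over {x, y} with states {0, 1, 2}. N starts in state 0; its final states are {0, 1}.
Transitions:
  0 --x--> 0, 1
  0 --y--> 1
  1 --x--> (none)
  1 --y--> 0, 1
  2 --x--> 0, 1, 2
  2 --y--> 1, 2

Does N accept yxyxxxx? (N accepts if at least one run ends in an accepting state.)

Start: {0}
read y: {1}
read x: {}
The reachable set is empty and stays empty for the remaining 5 symbols.
Reachable ∩ accepting = {} — empty.

rejected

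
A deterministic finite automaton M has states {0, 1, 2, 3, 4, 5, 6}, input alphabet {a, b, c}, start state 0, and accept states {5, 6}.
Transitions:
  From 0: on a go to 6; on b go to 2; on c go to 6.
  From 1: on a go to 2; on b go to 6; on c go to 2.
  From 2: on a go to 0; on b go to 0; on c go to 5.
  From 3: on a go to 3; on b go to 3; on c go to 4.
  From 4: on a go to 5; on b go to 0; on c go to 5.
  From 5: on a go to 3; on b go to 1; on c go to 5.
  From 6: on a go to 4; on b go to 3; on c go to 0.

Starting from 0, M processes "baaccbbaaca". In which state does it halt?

0 --b--> 2
2 --a--> 0
0 --a--> 6
6 --c--> 0
0 --c--> 6
6 --b--> 3
3 --b--> 3
3 --a--> 3
3 --a--> 3
3 --c--> 4
4 --a--> 5

5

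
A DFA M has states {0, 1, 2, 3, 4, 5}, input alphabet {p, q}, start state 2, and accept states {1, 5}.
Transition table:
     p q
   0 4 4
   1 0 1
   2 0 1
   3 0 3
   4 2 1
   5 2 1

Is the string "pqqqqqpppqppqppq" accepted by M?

accepted

2 --p--> 0
0 --q--> 4
4 --q--> 1
1 --q--> 1
1 --q--> 1
1 --q--> 1
1 --p--> 0
0 --p--> 4
4 --p--> 2
2 --q--> 1
1 --p--> 0
0 --p--> 4
4 --q--> 1
1 --p--> 0
0 --p--> 4
4 --q--> 1
End in state 1, which is an accepting state.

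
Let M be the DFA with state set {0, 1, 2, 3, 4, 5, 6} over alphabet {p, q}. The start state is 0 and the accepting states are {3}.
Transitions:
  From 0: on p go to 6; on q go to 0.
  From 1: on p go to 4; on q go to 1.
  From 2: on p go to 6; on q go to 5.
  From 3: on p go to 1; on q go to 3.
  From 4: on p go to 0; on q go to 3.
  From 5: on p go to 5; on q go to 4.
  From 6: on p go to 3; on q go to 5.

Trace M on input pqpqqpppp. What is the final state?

6

0 --p--> 6
6 --q--> 5
5 --p--> 5
5 --q--> 4
4 --q--> 3
3 --p--> 1
1 --p--> 4
4 --p--> 0
0 --p--> 6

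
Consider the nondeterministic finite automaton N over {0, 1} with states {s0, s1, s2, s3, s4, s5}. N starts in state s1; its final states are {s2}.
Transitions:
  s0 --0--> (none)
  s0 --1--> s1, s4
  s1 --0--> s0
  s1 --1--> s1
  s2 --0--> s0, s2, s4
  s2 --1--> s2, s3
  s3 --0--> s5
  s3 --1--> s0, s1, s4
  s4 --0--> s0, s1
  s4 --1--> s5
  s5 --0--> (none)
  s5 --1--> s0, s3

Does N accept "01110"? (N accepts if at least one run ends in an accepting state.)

rejected

Start: {s1}
read 0: {s0}
read 1: {s1, s4}
read 1: {s1, s5}
read 1: {s0, s1, s3}
read 0: {s0, s5}
Reachable ∩ accepting = {} — empty.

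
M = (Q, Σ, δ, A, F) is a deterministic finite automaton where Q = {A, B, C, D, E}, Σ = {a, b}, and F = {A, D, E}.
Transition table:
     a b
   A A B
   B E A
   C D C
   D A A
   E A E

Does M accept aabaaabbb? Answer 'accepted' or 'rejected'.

rejected

A --a--> A
A --a--> A
A --b--> B
B --a--> E
E --a--> A
A --a--> A
A --b--> B
B --b--> A
A --b--> B
End in state B, which is not an accepting state.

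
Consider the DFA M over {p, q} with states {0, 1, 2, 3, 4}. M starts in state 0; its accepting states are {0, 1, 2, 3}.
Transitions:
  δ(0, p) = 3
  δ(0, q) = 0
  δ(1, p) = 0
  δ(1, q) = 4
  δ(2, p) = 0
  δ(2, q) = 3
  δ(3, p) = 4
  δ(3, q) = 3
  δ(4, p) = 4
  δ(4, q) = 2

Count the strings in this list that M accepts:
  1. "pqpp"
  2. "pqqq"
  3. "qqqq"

"pqpp": rejected
"pqqq": accepted
"qqqq": accepted

2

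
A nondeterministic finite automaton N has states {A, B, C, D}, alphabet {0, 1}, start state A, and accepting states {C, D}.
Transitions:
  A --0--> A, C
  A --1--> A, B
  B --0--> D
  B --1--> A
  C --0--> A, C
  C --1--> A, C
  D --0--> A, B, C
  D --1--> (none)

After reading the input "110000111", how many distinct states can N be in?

3

Start: {A}
read 1: {A, B}
read 1: {A, B}
read 0: {A, C, D}
read 0: {A, B, C}
read 0: {A, C, D}
read 0: {A, B, C}
read 1: {A, B, C}
read 1: {A, B, C}
read 1: {A, B, C}
Final reachable set {A, B, C} has 3 states.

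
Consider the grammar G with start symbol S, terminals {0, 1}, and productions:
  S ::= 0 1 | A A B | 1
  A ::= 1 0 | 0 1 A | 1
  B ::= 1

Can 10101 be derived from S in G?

yes

S ⇒ AAB ⇒ 10AB ⇒ 1010B ⇒ 10101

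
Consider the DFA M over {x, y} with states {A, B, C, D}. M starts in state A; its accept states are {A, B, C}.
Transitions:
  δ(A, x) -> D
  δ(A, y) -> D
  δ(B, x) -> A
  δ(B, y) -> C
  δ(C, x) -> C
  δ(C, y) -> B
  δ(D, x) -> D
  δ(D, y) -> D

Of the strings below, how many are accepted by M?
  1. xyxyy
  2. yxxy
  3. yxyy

0

xyxyy: rejected
yxxy: rejected
yxyy: rejected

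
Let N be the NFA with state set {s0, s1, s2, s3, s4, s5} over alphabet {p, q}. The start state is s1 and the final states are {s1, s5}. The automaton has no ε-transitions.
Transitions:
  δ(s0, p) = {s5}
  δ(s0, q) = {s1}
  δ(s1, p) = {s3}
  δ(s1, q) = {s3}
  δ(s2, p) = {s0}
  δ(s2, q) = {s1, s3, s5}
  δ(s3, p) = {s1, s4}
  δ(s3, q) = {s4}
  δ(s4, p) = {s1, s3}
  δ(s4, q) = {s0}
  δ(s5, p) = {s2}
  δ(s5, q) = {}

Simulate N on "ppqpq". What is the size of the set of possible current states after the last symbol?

2

Start: {s1}
read p: {s3}
read p: {s1, s4}
read q: {s0, s3}
read p: {s1, s4, s5}
read q: {s0, s3}
Final reachable set {s0, s3} has 2 states.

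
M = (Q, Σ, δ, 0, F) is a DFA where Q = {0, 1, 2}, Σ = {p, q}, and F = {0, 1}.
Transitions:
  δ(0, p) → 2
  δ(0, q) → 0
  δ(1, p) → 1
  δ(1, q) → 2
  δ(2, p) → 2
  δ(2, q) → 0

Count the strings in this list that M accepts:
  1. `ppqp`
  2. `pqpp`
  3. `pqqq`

1

`ppqp`: rejected
`pqpp`: rejected
`pqqq`: accepted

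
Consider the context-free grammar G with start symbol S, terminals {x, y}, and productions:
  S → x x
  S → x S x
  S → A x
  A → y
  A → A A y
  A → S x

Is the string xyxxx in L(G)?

no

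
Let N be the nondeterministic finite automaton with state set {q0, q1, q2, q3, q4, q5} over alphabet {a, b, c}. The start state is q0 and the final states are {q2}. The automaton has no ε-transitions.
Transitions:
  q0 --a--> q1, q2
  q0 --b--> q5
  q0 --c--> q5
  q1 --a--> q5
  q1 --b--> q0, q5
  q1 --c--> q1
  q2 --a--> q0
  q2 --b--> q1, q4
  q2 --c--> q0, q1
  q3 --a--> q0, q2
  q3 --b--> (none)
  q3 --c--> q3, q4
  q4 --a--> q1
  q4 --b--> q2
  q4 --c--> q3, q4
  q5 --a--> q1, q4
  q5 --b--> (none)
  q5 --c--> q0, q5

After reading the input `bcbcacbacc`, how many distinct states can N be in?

Start: {q0}
read b: {q5}
read c: {q0, q5}
read b: {q5}
read c: {q0, q5}
read a: {q1, q2, q4}
read c: {q0, q1, q3, q4}
read b: {q0, q2, q5}
read a: {q0, q1, q2, q4}
read c: {q0, q1, q3, q4, q5}
read c: {q0, q1, q3, q4, q5}
Final reachable set {q0, q1, q3, q4, q5} has 5 states.

5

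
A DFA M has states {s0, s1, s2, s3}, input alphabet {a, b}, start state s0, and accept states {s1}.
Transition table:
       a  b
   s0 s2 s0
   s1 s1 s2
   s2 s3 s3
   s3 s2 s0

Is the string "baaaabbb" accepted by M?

s0 --b--> s0
s0 --a--> s2
s2 --a--> s3
s3 --a--> s2
s2 --a--> s3
s3 --b--> s0
s0 --b--> s0
s0 --b--> s0
End in state s0, which is not an accepting state.

rejected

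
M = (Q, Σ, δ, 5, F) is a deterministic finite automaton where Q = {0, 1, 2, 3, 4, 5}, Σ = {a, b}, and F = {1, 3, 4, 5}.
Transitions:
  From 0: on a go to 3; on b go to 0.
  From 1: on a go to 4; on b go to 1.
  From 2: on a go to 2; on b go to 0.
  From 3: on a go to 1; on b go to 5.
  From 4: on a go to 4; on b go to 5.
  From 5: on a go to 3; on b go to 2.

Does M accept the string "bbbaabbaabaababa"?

accepted

5 --b--> 2
2 --b--> 0
0 --b--> 0
0 --a--> 3
3 --a--> 1
1 --b--> 1
1 --b--> 1
1 --a--> 4
4 --a--> 4
4 --b--> 5
5 --a--> 3
3 --a--> 1
1 --b--> 1
1 --a--> 4
4 --b--> 5
5 --a--> 3
End in state 3, which is an accepting state.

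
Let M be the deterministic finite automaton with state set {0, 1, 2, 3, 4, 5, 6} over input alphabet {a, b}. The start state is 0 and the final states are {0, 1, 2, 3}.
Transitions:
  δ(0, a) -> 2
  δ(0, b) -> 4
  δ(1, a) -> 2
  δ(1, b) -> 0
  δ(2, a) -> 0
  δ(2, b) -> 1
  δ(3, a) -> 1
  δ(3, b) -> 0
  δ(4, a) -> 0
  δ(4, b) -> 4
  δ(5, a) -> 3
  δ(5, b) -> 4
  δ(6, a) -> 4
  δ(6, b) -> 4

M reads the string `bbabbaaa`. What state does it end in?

0

0 --b--> 4
4 --b--> 4
4 --a--> 0
0 --b--> 4
4 --b--> 4
4 --a--> 0
0 --a--> 2
2 --a--> 0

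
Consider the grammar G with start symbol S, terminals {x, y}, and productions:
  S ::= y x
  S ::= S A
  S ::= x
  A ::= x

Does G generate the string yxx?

S ⇒ SA ⇒ yxA ⇒ yxx

yes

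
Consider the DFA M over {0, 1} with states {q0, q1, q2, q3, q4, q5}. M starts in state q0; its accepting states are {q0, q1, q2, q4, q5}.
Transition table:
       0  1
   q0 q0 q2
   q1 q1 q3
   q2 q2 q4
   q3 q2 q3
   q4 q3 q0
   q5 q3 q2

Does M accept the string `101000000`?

q0 --1--> q2
q2 --0--> q2
q2 --1--> q4
q4 --0--> q3
q3 --0--> q2
q2 --0--> q2
q2 --0--> q2
q2 --0--> q2
q2 --0--> q2
End in state q2, which is an accepting state.

accepted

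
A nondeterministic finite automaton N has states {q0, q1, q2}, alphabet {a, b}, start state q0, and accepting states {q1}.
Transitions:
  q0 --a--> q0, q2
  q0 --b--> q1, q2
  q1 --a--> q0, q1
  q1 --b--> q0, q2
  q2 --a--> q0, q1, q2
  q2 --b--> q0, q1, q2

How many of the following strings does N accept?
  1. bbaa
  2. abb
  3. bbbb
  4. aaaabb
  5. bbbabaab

bbaa: accepted
abb: accepted
bbbb: accepted
aaaabb: accepted
bbbabaab: accepted

5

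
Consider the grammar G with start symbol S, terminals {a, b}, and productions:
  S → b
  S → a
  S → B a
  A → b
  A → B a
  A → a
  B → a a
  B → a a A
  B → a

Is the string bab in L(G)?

no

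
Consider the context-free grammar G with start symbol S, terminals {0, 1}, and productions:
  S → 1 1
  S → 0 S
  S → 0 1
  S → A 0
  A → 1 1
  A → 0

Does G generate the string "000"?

yes

S ⇒ 0S ⇒ 0A0 ⇒ 000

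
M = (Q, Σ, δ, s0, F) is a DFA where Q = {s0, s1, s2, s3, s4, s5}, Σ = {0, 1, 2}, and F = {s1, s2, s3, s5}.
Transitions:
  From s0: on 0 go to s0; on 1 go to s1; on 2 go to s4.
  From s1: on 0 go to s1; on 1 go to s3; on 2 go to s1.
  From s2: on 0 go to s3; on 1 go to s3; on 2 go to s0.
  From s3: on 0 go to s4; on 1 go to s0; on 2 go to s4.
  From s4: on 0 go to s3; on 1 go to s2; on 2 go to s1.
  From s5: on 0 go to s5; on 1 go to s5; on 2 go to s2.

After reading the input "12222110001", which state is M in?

s0 --1--> s1
s1 --2--> s1
s1 --2--> s1
s1 --2--> s1
s1 --2--> s1
s1 --1--> s3
s3 --1--> s0
s0 --0--> s0
s0 --0--> s0
s0 --0--> s0
s0 --1--> s1

s1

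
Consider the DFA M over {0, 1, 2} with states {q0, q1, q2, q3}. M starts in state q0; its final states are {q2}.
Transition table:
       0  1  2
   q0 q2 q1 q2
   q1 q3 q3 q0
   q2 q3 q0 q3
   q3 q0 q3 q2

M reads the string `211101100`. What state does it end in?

q0 --2--> q2
q2 --1--> q0
q0 --1--> q1
q1 --1--> q3
q3 --0--> q0
q0 --1--> q1
q1 --1--> q3
q3 --0--> q0
q0 --0--> q2

q2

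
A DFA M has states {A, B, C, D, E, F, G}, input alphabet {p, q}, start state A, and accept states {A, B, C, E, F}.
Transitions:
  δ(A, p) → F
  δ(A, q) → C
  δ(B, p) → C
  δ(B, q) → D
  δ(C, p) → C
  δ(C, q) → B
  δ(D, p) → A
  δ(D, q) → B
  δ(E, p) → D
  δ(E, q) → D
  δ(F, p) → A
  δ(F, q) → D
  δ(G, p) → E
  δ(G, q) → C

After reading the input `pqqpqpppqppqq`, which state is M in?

A --p--> F
F --q--> D
D --q--> B
B --p--> C
C --q--> B
B --p--> C
C --p--> C
C --p--> C
C --q--> B
B --p--> C
C --p--> C
C --q--> B
B --q--> D

D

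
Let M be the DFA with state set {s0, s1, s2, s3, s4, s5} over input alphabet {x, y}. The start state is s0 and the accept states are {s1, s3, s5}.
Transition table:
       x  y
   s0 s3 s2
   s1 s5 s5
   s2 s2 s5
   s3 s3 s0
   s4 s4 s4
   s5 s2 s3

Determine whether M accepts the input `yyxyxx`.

rejected

s0 --y--> s2
s2 --y--> s5
s5 --x--> s2
s2 --y--> s5
s5 --x--> s2
s2 --x--> s2
End in state s2, which is not an accepting state.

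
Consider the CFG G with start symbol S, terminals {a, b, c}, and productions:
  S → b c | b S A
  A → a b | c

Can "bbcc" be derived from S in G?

S ⇒ bSA ⇒ bbcA ⇒ bbcc

yes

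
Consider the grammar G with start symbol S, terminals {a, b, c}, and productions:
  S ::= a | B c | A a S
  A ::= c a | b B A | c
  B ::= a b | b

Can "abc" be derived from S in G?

yes

S ⇒ Bc ⇒ abc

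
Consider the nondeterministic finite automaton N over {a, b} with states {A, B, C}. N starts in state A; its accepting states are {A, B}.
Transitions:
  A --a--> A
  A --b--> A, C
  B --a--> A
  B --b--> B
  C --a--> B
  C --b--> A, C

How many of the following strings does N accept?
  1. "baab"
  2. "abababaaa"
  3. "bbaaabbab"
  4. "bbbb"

4

"baab": accepted
"abababaaa": accepted
"bbaaabbab": accepted
"bbbb": accepted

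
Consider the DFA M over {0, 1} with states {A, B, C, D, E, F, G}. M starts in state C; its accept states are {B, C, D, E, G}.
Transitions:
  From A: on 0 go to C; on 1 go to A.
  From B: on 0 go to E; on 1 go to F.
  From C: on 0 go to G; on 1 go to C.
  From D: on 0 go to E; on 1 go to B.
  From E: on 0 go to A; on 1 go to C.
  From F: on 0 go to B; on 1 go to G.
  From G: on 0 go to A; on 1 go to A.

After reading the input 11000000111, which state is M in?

C --1--> C
C --1--> C
C --0--> G
G --0--> A
A --0--> C
C --0--> G
G --0--> A
A --0--> C
C --1--> C
C --1--> C
C --1--> C

C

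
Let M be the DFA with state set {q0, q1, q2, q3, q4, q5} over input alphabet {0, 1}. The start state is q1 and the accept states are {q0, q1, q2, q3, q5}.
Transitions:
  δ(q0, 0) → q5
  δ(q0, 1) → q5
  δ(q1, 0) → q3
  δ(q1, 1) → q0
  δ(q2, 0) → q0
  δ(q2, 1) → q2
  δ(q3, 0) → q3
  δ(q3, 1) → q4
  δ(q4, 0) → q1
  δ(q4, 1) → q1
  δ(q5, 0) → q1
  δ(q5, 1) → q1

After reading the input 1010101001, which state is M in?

q0

q1 --1--> q0
q0 --0--> q5
q5 --1--> q1
q1 --0--> q3
q3 --1--> q4
q4 --0--> q1
q1 --1--> q0
q0 --0--> q5
q5 --0--> q1
q1 --1--> q0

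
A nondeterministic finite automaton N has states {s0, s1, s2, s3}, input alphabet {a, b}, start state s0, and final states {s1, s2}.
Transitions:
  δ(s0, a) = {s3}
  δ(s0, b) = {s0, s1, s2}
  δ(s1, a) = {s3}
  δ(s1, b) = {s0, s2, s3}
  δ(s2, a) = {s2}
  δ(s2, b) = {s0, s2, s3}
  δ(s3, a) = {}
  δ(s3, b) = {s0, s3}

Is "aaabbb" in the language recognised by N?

rejected

Start: {s0}
read a: {s3}
read a: {}
The reachable set is empty and stays empty for the remaining 4 symbols.
Reachable ∩ accepting = {} — empty.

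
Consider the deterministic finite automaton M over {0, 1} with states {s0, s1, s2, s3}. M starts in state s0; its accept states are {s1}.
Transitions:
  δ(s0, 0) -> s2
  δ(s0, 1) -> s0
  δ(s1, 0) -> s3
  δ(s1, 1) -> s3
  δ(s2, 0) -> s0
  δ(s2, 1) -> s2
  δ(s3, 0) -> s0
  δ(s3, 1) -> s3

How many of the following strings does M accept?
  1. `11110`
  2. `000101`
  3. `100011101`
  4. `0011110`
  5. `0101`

0

`11110`: rejected
`000101`: rejected
`100011101`: rejected
`0011110`: rejected
`0101`: rejected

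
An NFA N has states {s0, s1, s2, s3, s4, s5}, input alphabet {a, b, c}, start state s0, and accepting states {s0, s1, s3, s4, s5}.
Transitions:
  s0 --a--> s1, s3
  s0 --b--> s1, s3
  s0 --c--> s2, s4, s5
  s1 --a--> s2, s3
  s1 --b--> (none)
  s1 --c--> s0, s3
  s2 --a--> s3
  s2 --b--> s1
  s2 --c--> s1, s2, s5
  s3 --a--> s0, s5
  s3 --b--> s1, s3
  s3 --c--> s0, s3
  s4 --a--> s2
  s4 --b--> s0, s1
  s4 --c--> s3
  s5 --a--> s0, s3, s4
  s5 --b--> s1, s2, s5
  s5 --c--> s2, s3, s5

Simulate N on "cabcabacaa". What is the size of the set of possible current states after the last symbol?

Start: {s0}
read c: {s2, s4, s5}
read a: {s0, s2, s3, s4}
read b: {s0, s1, s3}
read c: {s0, s2, s3, s4, s5}
read a: {s0, s1, s2, s3, s4, s5}
read b: {s0, s1, s2, s3, s5}
read a: {s0, s1, s2, s3, s4, s5}
read c: {s0, s1, s2, s3, s4, s5}
read a: {s0, s1, s2, s3, s4, s5}
read a: {s0, s1, s2, s3, s4, s5}
Final reachable set {s0, s1, s2, s3, s4, s5} has 6 states.

6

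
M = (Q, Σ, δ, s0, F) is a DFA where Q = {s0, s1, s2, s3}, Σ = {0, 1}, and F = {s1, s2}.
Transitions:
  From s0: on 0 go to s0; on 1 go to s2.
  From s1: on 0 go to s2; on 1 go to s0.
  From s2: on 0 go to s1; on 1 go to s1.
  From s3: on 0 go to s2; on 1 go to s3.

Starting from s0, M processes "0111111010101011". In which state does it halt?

s2

s0 --0--> s0
s0 --1--> s2
s2 --1--> s1
s1 --1--> s0
s0 --1--> s2
s2 --1--> s1
s1 --1--> s0
s0 --0--> s0
s0 --1--> s2
s2 --0--> s1
s1 --1--> s0
s0 --0--> s0
s0 --1--> s2
s2 --0--> s1
s1 --1--> s0
s0 --1--> s2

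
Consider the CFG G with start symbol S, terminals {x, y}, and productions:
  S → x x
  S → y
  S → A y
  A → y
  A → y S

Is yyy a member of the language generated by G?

S ⇒ Ay ⇒ ySy ⇒ yyy

yes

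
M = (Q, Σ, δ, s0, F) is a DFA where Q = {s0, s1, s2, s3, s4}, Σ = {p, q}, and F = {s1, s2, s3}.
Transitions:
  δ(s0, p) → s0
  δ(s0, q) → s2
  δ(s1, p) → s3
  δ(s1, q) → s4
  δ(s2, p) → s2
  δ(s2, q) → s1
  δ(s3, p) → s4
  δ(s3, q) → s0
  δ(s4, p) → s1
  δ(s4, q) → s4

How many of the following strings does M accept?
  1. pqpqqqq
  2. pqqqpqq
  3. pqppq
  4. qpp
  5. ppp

2

pqpqqqq: rejected
pqqqpqq: rejected
pqppq: accepted
qpp: accepted
ppp: rejected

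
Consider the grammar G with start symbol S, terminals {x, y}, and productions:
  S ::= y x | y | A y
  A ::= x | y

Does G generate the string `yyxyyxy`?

no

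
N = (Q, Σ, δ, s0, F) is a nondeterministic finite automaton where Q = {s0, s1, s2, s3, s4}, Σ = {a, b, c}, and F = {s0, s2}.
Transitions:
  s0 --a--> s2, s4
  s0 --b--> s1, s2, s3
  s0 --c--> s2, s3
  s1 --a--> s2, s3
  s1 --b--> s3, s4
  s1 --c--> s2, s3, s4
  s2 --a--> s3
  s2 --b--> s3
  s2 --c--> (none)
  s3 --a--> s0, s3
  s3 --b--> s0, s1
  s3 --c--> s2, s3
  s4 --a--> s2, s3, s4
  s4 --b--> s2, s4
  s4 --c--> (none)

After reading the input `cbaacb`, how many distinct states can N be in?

Start: {s0}
read c: {s2, s3}
read b: {s0, s1, s3}
read a: {s0, s2, s3, s4}
read a: {s0, s2, s3, s4}
read c: {s2, s3}
read b: {s0, s1, s3}
Final reachable set {s0, s1, s3} has 3 states.

3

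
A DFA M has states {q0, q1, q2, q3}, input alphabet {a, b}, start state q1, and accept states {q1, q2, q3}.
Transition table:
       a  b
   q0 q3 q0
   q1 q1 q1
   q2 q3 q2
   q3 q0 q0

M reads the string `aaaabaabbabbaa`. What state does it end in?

q1

q1 --a--> q1
q1 --a--> q1
q1 --a--> q1
q1 --a--> q1
q1 --b--> q1
q1 --a--> q1
q1 --a--> q1
q1 --b--> q1
q1 --b--> q1
q1 --a--> q1
q1 --b--> q1
q1 --b--> q1
q1 --a--> q1
q1 --a--> q1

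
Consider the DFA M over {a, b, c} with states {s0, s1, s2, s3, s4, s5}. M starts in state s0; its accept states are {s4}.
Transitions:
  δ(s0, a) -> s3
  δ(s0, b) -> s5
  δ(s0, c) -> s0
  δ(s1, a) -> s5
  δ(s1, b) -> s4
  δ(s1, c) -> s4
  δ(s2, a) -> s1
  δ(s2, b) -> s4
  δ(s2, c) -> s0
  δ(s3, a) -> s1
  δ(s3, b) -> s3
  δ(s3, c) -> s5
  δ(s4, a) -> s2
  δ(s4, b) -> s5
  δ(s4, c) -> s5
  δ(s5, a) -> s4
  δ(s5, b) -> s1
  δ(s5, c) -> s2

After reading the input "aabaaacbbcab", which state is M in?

s4

s0 --a--> s3
s3 --a--> s1
s1 --b--> s4
s4 --a--> s2
s2 --a--> s1
s1 --a--> s5
s5 --c--> s2
s2 --b--> s4
s4 --b--> s5
s5 --c--> s2
s2 --a--> s1
s1 --b--> s4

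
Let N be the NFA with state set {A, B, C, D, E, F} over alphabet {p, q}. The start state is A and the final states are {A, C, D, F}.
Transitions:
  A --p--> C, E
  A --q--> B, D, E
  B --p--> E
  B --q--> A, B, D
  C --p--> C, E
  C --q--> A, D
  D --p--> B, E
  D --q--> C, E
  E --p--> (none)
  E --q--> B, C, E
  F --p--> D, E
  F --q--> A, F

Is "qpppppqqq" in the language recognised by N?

Start: {A}
read q: {B, D, E}
read p: {B, E}
read p: {E}
read p: {}
The reachable set is empty and stays empty for the remaining 5 symbols.
Reachable ∩ accepting = {} — empty.

rejected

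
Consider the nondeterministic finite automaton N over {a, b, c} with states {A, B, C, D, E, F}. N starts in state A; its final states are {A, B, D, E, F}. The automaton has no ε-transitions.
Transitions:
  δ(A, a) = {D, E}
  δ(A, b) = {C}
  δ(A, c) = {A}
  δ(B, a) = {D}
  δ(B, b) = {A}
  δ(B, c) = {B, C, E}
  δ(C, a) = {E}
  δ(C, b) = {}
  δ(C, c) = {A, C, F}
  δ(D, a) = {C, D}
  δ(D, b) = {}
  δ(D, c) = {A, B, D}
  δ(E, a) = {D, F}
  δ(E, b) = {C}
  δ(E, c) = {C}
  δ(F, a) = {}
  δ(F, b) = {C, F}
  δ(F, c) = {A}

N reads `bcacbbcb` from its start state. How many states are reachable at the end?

2

Start: {A}
read b: {C}
read c: {A, C, F}
read a: {D, E}
read c: {A, B, C, D}
read b: {A, C}
read b: {C}
read c: {A, C, F}
read b: {C, F}
Final reachable set {C, F} has 2 states.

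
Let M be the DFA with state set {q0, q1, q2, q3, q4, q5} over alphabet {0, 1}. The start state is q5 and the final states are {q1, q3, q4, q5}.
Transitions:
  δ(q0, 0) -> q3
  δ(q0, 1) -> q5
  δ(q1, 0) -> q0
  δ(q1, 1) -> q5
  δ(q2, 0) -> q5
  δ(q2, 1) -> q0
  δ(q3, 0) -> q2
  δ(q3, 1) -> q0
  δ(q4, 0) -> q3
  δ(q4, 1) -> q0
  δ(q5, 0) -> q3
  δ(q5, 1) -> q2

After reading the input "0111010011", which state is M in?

q5

q5 --0--> q3
q3 --1--> q0
q0 --1--> q5
q5 --1--> q2
q2 --0--> q5
q5 --1--> q2
q2 --0--> q5
q5 --0--> q3
q3 --1--> q0
q0 --1--> q5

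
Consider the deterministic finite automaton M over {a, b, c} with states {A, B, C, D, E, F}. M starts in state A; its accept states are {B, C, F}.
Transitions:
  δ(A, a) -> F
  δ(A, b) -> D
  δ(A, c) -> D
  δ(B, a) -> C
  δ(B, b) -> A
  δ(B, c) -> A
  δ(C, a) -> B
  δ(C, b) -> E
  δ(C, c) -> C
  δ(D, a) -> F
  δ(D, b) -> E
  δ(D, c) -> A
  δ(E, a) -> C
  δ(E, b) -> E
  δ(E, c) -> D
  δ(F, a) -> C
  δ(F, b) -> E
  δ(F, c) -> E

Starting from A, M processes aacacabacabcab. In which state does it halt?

A --a--> F
F --a--> C
C --c--> C
C --a--> B
B --c--> A
A --a--> F
F --b--> E
E --a--> C
C --c--> C
C --a--> B
B --b--> A
A --c--> D
D --a--> F
F --b--> E

E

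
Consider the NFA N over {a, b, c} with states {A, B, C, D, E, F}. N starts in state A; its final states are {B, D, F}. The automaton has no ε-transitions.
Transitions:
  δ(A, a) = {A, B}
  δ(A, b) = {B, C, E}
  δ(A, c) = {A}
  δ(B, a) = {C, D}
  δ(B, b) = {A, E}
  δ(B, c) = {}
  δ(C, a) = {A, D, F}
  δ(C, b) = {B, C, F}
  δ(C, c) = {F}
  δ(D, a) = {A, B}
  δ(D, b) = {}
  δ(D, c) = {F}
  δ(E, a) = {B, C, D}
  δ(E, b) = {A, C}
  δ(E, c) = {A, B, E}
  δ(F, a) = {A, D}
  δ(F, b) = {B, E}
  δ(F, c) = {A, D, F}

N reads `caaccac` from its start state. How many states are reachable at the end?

Start: {A}
read c: {A}
read a: {A, B}
read a: {A, B, C, D}
read c: {A, F}
read c: {A, D, F}
read a: {A, B, D}
read c: {A, F}
Final reachable set {A, F} has 2 states.

2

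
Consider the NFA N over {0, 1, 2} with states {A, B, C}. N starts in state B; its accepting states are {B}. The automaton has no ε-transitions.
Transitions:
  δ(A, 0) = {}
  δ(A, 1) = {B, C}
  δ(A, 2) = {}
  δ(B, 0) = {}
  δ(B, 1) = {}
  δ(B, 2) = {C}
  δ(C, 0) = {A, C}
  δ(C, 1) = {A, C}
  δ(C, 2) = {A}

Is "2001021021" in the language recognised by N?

accepted

Start: {B}
read 2: {C}
read 0: {A, C}
read 0: {A, C}
read 1: {A, B, C}
read 0: {A, C}
read 2: {A}
read 1: {B, C}
read 0: {A, C}
read 2: {A}
read 1: {B, C}
Reachable ∩ accepting = {B} — nonempty.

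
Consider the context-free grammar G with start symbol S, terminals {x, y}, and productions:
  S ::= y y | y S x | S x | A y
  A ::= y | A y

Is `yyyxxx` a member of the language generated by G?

S ⇒ Sx ⇒ Sxx ⇒ ySxxx ⇒ yyyxxx

yes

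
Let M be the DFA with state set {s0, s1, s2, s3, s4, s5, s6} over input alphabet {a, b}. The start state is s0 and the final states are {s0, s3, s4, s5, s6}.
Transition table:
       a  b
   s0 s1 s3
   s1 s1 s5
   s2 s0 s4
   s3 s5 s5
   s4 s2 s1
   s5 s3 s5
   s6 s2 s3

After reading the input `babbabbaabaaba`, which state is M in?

s3

s0 --b--> s3
s3 --a--> s5
s5 --b--> s5
s5 --b--> s5
s5 --a--> s3
s3 --b--> s5
s5 --b--> s5
s5 --a--> s3
s3 --a--> s5
s5 --b--> s5
s5 --a--> s3
s3 --a--> s5
s5 --b--> s5
s5 --a--> s3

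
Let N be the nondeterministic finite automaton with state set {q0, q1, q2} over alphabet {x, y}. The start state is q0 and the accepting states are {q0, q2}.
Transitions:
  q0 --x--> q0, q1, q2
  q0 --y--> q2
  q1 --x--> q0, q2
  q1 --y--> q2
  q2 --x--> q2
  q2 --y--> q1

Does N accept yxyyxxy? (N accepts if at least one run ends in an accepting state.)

rejected

Start: {q0}
read y: {q2}
read x: {q2}
read y: {q1}
read y: {q2}
read x: {q2}
read x: {q2}
read y: {q1}
Reachable ∩ accepting = {} — empty.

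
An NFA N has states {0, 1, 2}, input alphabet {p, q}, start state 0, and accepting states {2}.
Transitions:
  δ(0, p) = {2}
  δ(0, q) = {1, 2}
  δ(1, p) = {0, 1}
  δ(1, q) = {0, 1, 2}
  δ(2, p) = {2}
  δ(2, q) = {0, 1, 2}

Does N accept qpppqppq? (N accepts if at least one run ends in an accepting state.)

Start: {0}
read q: {1, 2}
read p: {0, 1, 2}
read p: {0, 1, 2}
read p: {0, 1, 2}
read q: {0, 1, 2}
read p: {0, 1, 2}
read p: {0, 1, 2}
read q: {0, 1, 2}
Reachable ∩ accepting = {2} — nonempty.

accepted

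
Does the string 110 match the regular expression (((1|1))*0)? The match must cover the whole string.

yes

Split as 11·0: ((1|1))* matches 11 and 0 matches 0.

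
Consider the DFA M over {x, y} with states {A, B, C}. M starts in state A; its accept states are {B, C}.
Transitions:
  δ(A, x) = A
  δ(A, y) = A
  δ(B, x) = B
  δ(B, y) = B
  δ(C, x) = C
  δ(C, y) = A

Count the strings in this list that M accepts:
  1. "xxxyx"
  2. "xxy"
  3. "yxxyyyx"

"xxxyx": rejected
"xxy": rejected
"yxxyyyx": rejected

0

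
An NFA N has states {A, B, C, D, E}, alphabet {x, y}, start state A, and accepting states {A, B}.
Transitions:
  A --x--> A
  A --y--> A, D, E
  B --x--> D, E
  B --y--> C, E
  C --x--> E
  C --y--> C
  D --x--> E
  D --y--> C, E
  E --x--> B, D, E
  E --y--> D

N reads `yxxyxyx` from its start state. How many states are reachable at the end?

Start: {A}
read y: {A, D, E}
read x: {A, B, D, E}
read x: {A, B, D, E}
read y: {A, C, D, E}
read x: {A, B, D, E}
read y: {A, C, D, E}
read x: {A, B, D, E}
Final reachable set {A, B, D, E} has 4 states.

4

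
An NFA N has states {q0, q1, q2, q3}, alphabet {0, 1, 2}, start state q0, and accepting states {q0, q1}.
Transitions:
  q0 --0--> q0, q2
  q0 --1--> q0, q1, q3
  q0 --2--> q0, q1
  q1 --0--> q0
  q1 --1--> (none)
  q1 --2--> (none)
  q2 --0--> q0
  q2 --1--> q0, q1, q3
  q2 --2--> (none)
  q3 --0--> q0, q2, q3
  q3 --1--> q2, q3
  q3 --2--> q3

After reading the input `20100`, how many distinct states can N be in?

Start: {q0}
read 2: {q0, q1}
read 0: {q0, q2}
read 1: {q0, q1, q3}
read 0: {q0, q2, q3}
read 0: {q0, q2, q3}
Final reachable set {q0, q2, q3} has 3 states.

3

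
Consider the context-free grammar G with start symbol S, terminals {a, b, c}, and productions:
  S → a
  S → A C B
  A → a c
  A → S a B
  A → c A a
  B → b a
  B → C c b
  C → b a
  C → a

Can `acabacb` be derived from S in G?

S ⇒ ACB ⇒ acCB ⇒ acaB ⇒ acaCcb ⇒ acabacb

yes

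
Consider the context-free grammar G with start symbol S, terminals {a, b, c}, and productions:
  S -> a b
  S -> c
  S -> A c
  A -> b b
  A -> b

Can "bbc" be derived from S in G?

S ⇒ Ac ⇒ bbc

yes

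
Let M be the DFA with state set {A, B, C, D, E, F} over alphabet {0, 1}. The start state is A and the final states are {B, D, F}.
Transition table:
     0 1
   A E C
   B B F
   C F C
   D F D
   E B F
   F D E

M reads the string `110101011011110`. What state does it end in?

A --1--> C
C --1--> C
C --0--> F
F --1--> E
E --0--> B
B --1--> F
F --0--> D
D --1--> D
D --1--> D
D --0--> F
F --1--> E
E --1--> F
F --1--> E
E --1--> F
F --0--> D

D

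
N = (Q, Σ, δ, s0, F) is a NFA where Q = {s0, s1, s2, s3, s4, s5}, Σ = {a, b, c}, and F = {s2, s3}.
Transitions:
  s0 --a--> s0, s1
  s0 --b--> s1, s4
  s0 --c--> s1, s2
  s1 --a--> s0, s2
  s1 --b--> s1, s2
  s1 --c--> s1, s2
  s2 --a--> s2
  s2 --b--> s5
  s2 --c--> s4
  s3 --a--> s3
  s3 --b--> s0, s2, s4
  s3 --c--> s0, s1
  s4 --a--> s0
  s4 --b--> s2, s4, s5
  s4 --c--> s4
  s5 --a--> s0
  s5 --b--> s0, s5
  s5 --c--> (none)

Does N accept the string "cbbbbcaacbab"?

rejected

Start: {s0}
read c: {s1, s2}
read b: {s1, s2, s5}
read b: {s0, s1, s2, s5}
read b: {s0, s1, s2, s4, s5}
read b: {s0, s1, s2, s4, s5}
read c: {s1, s2, s4}
read a: {s0, s2}
read a: {s0, s1, s2}
read c: {s1, s2, s4}
read b: {s1, s2, s4, s5}
read a: {s0, s2}
read b: {s1, s4, s5}
Reachable ∩ accepting = {} — empty.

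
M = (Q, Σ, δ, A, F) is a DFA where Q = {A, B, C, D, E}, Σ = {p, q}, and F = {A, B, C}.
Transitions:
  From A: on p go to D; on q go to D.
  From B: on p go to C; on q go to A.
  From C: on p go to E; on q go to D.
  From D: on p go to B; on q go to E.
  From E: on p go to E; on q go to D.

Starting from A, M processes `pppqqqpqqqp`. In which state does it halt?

E

A --p--> D
D --p--> B
B --p--> C
C --q--> D
D --q--> E
E --q--> D
D --p--> B
B --q--> A
A --q--> D
D --q--> E
E --p--> E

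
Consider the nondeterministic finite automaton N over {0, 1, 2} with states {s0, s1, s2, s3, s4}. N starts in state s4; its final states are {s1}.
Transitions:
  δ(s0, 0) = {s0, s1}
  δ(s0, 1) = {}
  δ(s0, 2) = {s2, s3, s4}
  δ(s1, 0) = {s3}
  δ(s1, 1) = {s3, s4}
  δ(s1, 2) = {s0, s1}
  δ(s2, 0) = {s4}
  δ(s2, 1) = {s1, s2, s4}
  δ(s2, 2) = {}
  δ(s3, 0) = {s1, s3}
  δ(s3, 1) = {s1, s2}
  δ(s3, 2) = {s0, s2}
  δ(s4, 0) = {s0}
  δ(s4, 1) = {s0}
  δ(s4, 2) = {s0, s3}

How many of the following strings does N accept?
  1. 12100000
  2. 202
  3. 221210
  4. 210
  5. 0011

12100000: accepted
202: accepted
221210: accepted
210: rejected
0011: accepted

4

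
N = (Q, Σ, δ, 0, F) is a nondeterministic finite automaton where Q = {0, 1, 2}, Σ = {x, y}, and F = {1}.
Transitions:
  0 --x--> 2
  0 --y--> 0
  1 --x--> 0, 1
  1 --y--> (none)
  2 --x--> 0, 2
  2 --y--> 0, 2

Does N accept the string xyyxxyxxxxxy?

rejected

Start: {0}
read x: {2}
read y: {0, 2}
read y: {0, 2}
read x: {0, 2}
read x: {0, 2}
read y: {0, 2}
read x: {0, 2}
read x: {0, 2}
read x: {0, 2}
read x: {0, 2}
read x: {0, 2}
read y: {0, 2}
Reachable ∩ accepting = {} — empty.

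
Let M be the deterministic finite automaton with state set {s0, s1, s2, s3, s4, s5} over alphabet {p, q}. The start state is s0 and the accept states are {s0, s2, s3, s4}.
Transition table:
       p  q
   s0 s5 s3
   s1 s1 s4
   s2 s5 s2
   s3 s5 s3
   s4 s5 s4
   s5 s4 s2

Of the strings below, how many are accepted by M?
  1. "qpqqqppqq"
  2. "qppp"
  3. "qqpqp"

1

"qpqqqppqq": accepted
"qppp": rejected
"qqpqp": rejected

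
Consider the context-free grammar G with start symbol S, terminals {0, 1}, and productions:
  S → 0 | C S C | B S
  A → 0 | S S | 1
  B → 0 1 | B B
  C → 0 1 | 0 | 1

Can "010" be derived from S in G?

yes

S ⇒ BS ⇒ 01S ⇒ 010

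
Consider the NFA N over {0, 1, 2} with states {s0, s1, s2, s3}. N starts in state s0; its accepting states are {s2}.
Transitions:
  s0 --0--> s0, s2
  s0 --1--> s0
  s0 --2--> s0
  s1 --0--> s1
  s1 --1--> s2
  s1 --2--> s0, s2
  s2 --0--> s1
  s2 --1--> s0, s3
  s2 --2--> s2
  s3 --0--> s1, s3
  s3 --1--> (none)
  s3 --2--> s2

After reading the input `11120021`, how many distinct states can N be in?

Start: {s0}
read 1: {s0}
read 1: {s0}
read 1: {s0}
read 2: {s0}
read 0: {s0, s2}
read 0: {s0, s1, s2}
read 2: {s0, s2}
read 1: {s0, s3}
Final reachable set {s0, s3} has 2 states.

2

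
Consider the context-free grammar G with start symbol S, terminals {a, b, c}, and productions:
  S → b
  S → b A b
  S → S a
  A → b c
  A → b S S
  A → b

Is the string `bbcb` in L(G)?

S ⇒ bAb ⇒ bbcb

yes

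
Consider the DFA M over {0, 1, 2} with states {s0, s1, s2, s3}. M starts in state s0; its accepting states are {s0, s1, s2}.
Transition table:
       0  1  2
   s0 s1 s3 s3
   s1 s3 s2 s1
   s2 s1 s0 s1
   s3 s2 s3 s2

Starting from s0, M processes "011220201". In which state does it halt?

s3

s0 --0--> s1
s1 --1--> s2
s2 --1--> s0
s0 --2--> s3
s3 --2--> s2
s2 --0--> s1
s1 --2--> s1
s1 --0--> s3
s3 --1--> s3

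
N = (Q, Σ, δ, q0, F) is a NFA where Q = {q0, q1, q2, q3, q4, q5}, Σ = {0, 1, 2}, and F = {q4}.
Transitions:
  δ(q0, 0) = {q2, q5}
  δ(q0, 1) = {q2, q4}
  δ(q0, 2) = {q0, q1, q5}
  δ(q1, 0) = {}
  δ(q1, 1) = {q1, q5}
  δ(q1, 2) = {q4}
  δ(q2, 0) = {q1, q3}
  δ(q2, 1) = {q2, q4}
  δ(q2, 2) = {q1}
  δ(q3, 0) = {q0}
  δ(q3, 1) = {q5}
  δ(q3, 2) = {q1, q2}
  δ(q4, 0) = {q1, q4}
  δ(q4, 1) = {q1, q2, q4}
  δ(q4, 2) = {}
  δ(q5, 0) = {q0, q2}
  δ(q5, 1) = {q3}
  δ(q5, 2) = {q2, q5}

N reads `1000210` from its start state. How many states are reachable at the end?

Start: {q0}
read 1: {q2, q4}
read 0: {q1, q3, q4}
read 0: {q0, q1, q4}
read 0: {q1, q2, q4, q5}
read 2: {q1, q2, q4, q5}
read 1: {q1, q2, q3, q4, q5}
read 0: {q0, q1, q2, q3, q4}
Final reachable set {q0, q1, q2, q3, q4} has 5 states.

5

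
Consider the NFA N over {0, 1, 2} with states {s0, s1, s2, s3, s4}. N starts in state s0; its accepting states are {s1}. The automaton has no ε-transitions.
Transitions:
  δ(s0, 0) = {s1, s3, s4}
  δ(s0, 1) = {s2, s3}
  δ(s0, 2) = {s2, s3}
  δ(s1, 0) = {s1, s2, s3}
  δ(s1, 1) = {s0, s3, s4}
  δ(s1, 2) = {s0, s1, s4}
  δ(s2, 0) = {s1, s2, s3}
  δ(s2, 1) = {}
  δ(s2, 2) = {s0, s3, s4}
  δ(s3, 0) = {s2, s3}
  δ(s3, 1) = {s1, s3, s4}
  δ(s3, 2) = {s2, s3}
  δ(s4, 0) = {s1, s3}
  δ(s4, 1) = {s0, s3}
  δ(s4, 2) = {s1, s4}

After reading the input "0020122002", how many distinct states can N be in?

5

Start: {s0}
read 0: {s1, s3, s4}
read 0: {s1, s2, s3}
read 2: {s0, s1, s2, s3, s4}
read 0: {s1, s2, s3, s4}
read 1: {s0, s1, s3, s4}
read 2: {s0, s1, s2, s3, s4}
read 2: {s0, s1, s2, s3, s4}
read 0: {s1, s2, s3, s4}
read 0: {s1, s2, s3}
read 2: {s0, s1, s2, s3, s4}
Final reachable set {s0, s1, s2, s3, s4} has 5 states.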